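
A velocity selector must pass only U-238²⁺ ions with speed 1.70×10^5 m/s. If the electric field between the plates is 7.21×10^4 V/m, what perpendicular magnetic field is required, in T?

B ≈ 0.424 T

qE = qvB ⇒ B = E/v = (7.21×10^4) / (1.70×10^5) = 0.424 T.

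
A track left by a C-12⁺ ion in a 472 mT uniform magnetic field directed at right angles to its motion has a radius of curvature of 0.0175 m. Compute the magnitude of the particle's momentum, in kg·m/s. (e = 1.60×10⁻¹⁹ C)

p ≈ 1.32×10^-21 kg·m/s

Since qvB = mv²/r, the momentum p = mv = qBr.
p = (1×1.60×10^-19)(0.472)(0.0175) = 1.32×10^-21 kg·m/s.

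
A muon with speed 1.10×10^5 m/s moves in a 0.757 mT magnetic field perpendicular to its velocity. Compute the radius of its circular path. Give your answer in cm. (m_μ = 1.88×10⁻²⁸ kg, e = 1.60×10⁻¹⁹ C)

The magnetic force provides the centripetal force: qvB = mv²/r, so r = mv/(qB).
r = (1.88×10^-28 kg)(1.10×10^5 m/s) / [(1×1.60×10^-19 C)(7.57×10^-4 T)] = 0.171 m.

r ≈ 17.1 cm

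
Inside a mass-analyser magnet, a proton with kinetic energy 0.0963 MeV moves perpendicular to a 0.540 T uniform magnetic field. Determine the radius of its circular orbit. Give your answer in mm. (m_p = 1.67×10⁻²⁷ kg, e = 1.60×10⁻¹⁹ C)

Convert the energy: K = 0.0963 MeV = 1.54×10^-14 J.
v = √(2K/m) = √(2·1.54×10^-14/1.67×10^-27) = 4.30×10^6 m/s.
r = mv/(qB) = (1.67×10^-27)(4.30×10^6) / [(1×1.60×10^-19)(0.540)] = 0.0830 m.

r ≈ 83.0 mm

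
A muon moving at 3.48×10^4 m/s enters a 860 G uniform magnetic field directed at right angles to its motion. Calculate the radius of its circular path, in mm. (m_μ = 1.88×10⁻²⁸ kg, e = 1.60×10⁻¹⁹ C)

r ≈ 0.475 mm

The magnetic force provides the centripetal force: qvB = mv²/r, so r = mv/(qB).
r = (1.88×10^-28 kg)(3.48×10^4 m/s) / [(1×1.60×10^-19 C)(0.0860 T)] = 4.75×10^-4 m.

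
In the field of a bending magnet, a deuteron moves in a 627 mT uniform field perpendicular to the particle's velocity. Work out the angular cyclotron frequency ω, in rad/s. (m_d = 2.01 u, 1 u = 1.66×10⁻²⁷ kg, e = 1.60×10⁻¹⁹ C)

ω ≈ 3.01×10^7 rad/s

ω = qB/m = (1×1.60×10^-19)(0.627) / (3.34×10^-27) = 3.01×10^7 rad/s.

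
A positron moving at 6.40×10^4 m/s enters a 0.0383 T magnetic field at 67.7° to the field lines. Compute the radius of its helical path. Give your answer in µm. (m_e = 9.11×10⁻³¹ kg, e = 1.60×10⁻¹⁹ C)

Only the perpendicular component v⊥ = v sin67.7° = 5.92×10^4 m/s is bent by the field.
r = m v⊥ /(qB) = (9.11×10^-31)(5.92×10^4) / [(1×1.60×10^-19)(0.0383)] = 8.80×10^-6 m.

r ≈ 8.80 µm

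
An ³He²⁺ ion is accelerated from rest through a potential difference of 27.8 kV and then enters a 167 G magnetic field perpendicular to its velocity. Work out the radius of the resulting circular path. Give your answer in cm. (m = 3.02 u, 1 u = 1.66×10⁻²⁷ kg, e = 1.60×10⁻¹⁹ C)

r ≈ 177 cm

The kinetic energy gained is K = qV = (2×1.60×10^-19)(2.78×10^4) = 8.90×10^-15 J.
v = √(2K/m) = 1.88×10^6 m/s.
r = mv/(qB) = (5.01×10^-27)(1.88×10^6) / [(2×1.60×10^-19)(0.0167)] = 1.77 m.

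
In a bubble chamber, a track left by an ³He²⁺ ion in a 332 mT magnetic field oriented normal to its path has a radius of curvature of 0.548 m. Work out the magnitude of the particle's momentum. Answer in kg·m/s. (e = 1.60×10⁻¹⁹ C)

Since qvB = mv²/r, the momentum p = mv = qBr.
p = (2×1.60×10^-19)(0.332)(0.548) = 5.82×10^-20 kg·m/s.

p ≈ 5.82×10^-20 kg·m/s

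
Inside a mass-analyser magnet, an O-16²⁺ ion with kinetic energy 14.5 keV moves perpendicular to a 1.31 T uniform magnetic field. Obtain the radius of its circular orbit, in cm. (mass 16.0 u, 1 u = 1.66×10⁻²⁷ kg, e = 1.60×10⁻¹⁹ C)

Convert the energy: K = 14.5 keV = 2.32×10^-15 J.
v = √(2K/m) = √(2·2.32×10^-15/2.66×10^-26) = 4.18×10^5 m/s.
r = mv/(qB) = (2.66×10^-26)(4.18×10^5) / [(2×1.60×10^-19)(1.31)] = 0.0265 m.

r ≈ 2.65 cm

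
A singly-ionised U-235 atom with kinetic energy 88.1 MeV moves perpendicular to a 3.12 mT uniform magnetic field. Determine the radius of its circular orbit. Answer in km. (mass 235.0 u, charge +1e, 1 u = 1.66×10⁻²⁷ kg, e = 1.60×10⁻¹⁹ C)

r ≈ 6.64 km

Convert the energy: K = 88.1 MeV = 1.41×10^-11 J.
v = √(2K/m) = √(2·1.41×10^-11/3.90×10^-25) = 8.50×10^6 m/s.
r = mv/(qB) = (3.90×10^-25)(8.50×10^6) / [(1×1.60×10^-19)(3.12×10^-3)] = 6640 m.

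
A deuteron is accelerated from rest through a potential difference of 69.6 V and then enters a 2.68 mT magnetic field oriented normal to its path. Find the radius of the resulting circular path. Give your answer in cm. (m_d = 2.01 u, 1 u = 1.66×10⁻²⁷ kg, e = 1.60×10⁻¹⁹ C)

The kinetic energy gained is K = qV = (1×1.60×10^-19)(69.6) = 1.11×10^-17 J.
v = √(2K/m) = 8.17×10^4 m/s.
r = mv/(qB) = (3.34×10^-27)(8.17×10^4) / [(1×1.60×10^-19)(2.68×10^-3)] = 0.636 m.

r ≈ 63.6 cm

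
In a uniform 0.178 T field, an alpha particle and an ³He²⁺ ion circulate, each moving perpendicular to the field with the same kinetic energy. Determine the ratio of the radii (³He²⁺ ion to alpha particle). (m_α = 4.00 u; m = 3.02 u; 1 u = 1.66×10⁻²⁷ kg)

ratio ≈ 0.869

r = √(2mK)/(qB) ⇒ at equal K, r ∝ √m/q.
r_{³He²⁺ ion}/r_{alpha particle} = 0.869.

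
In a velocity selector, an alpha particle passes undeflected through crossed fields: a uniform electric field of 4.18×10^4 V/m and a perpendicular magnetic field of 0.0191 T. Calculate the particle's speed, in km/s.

For zero net force, qE = qvB, so v = E/B.
v = (4.18×10^4) / (0.0191) = 2.19×10^6 m/s.

v ≈ 2190 km/s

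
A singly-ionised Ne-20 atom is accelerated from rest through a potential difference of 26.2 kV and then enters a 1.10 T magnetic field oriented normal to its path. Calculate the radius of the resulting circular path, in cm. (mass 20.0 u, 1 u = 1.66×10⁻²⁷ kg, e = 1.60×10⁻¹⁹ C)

The kinetic energy gained is K = qV = (1×1.60×10^-19)(2.62×10^4) = 4.19×10^-15 J.
v = √(2K/m) = 5.03×10^5 m/s.
r = mv/(qB) = (3.32×10^-26)(5.03×10^5) / [(1×1.60×10^-19)(1.10)] = 0.0948 m.

r ≈ 9.48 cm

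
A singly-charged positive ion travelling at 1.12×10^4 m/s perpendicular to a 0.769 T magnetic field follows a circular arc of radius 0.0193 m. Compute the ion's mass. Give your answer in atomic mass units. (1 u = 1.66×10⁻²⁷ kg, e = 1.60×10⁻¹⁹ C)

qvB = mv²/r ⇒ m = qBr/v.
m = (1×1.60×10^-19)(0.769)(0.0193) / (1.12×10^4) = 2.12×10^-25 kg = 128 u.

m ≈ 128 u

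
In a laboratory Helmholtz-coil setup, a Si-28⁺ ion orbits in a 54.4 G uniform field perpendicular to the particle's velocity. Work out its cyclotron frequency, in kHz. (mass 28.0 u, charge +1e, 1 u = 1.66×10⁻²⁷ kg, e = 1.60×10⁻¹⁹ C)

f ≈ 2.98 kHz

f = qB/(2πm) = (1×1.60×10^-19)(5.44×10^-3) / [2π(4.65×10^-26)] = 2980 Hz.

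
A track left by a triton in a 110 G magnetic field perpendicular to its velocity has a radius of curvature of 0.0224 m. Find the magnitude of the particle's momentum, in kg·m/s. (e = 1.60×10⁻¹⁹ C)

Since qvB = mv²/r, the momentum p = mv = qBr.
p = (1×1.60×10^-19)(0.0110)(0.0224) = 3.94×10^-23 kg·m/s.

p ≈ 3.94×10^-23 kg·m/s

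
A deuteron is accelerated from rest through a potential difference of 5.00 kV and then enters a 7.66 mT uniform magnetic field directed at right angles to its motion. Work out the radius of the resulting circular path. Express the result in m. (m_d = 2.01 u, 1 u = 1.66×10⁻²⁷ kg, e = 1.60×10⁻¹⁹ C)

r ≈ 1.89 m

The kinetic energy gained is K = qV = (1×1.60×10^-19)(5000) = 8.00×10^-16 J.
v = √(2K/m) = 6.92×10^5 m/s.
r = mv/(qB) = (3.34×10^-27)(6.92×10^5) / [(1×1.60×10^-19)(7.66×10^-3)] = 1.89 m.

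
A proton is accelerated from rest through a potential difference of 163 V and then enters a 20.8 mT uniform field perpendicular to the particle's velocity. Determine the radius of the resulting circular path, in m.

The kinetic energy gained is K = qV = (1×1.60×10^-19)(163) = 2.61×10^-17 J.
v = √(2K/m) = 1.77×10^5 m/s.
r = mv/(qB) = (1.67×10^-27)(1.77×10^5) / [(1×1.60×10^-19)(0.0208)] = 0.0887 m.

r ≈ 0.0887 m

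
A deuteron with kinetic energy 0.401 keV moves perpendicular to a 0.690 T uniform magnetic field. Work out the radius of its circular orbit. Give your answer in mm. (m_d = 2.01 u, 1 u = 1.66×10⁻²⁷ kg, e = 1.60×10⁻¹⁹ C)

r ≈ 5.93 mm

Convert the energy: K = 0.401 keV = 6.42×10^-17 J.
v = √(2K/m) = √(2·6.42×10^-17/3.34×10^-27) = 1.96×10^5 m/s.
r = mv/(qB) = (3.34×10^-27)(1.96×10^5) / [(1×1.60×10^-19)(0.690)] = 5.93×10^-3 m.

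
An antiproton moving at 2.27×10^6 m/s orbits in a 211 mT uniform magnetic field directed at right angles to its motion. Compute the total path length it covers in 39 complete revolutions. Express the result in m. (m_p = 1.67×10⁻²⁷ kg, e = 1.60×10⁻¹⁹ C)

L ≈ 27.5 m

r = mv/(qB) = 0.112 m, so one revolution covers 2πr = 0.706 m.
In 39 revolutions: L = 39·2πr = 27.5 m.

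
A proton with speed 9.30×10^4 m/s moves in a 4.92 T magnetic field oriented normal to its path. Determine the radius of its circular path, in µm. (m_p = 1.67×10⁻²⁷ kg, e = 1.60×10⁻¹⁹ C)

r ≈ 197 µm

The magnetic force provides the centripetal force: qvB = mv²/r, so r = mv/(qB).
r = (1.67×10^-27 kg)(9.30×10^4 m/s) / [(1×1.60×10^-19 C)(4.92 T)] = 1.97×10^-4 m.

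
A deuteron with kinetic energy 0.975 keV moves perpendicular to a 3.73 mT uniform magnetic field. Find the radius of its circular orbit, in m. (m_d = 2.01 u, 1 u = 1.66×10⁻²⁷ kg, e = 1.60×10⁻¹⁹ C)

r ≈ 1.71 m

Convert the energy: K = 0.975 keV = 1.56×10^-16 J.
v = √(2K/m) = √(2·1.56×10^-16/3.34×10^-27) = 3.06×10^5 m/s.
r = mv/(qB) = (3.34×10^-27)(3.06×10^5) / [(1×1.60×10^-19)(3.73×10^-3)] = 1.71 m.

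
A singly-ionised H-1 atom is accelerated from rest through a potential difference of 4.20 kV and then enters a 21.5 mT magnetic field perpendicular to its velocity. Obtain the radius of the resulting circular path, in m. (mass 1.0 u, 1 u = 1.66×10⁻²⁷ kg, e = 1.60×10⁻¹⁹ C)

r ≈ 0.434 m

The kinetic energy gained is K = qV = (1×1.60×10^-19)(4200) = 6.72×10^-16 J.
v = √(2K/m) = 9.00×10^5 m/s.
r = mv/(qB) = (1.66×10^-27)(9.00×10^5) / [(1×1.60×10^-19)(0.0215)] = 0.434 m.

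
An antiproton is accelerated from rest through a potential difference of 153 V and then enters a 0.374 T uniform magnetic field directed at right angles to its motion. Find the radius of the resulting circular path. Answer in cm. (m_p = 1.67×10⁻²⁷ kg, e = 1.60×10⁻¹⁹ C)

r ≈ 0.478 cm

The kinetic energy gained is K = qV = (1×1.60×10^-19)(153) = 2.45×10^-17 J.
v = √(2K/m) = 1.71×10^5 m/s.
r = mv/(qB) = (1.67×10^-27)(1.71×10^5) / [(1×1.60×10^-19)(0.374)] = 4.78×10^-3 m.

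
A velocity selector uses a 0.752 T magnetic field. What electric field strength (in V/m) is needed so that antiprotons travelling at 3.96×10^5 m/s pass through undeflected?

qE = qvB ⇒ E = vB = (3.96×10^5)(0.752) = 2.98×10^5 V/m.

E ≈ 2.98×10^5 V/m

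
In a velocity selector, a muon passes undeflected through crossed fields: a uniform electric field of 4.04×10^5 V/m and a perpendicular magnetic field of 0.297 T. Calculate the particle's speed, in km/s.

v ≈ 1360 km/s

For zero net force, qE = qvB, so v = E/B.
v = (4.04×10^5) / (0.297) = 1.36×10^6 m/s.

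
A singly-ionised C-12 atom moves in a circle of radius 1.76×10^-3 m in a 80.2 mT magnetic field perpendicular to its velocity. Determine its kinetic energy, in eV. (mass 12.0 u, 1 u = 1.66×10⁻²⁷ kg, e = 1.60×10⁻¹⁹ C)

K ≈ 0.0800 eV

v = qBr/m = (1×1.60×10^-19)(0.0802)(1.76×10^-3) / (1.99×10^-26) = 1130 m/s.
K = ½mv² = 0.5·(1.99×10^-26)·(1130)² = 1.28×10^-20 J = 0.0800 eV.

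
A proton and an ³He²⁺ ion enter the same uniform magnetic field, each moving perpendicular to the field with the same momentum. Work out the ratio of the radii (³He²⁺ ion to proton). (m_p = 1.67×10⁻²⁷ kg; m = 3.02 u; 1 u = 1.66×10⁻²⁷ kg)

ratio ≈ 0.500

r = p/(qB) ⇒ at equal p, r ∝ 1/q.
r_{³He²⁺ ion}/r_{proton} = 0.500.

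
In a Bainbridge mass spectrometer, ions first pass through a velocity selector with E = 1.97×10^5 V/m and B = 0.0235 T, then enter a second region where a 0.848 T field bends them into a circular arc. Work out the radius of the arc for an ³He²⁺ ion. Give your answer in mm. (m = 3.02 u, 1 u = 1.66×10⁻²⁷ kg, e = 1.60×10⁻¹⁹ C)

The selector passes v = E/B = 1.97×10^5/0.0235 = 8.38×10^6 m/s.
In the deflection region, r = mv/(qB₂) = (5.01×10^-27)(8.38×10^6) / [(2×1.60×10^-19)(0.848)] = 0.155 m.

r ≈ 155 mm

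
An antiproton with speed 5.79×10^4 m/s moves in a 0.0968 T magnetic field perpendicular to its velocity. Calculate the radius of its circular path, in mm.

r ≈ 6.24 mm

The magnetic force provides the centripetal force: qvB = mv²/r, so r = mv/(qB).
r = (1.67×10^-27 kg)(5.79×10^4 m/s) / [(1×1.60×10^-19 C)(0.0968 T)] = 6.24×10^-3 m.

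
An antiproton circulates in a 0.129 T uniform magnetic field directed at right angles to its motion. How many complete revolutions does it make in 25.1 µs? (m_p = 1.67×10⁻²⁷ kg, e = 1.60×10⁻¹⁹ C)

N = 49

T = 2πm/(qB) = 2π(1.67×10^-27) / [(1×1.60×10^-19)(0.129)] = 5.0838×10^-7 s.
N = t/T = 2.51×10^-5 / 5.0838×10^-7 ≈ 49.37, so 49 complete revolutions.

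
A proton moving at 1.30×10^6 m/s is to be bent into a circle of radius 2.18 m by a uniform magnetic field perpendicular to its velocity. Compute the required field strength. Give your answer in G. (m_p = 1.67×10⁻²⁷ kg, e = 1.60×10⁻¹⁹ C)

qvB = mv²/r gives B = mv/(qr).
B = (1.67×10^-27)(1.30×10^6) / [(1×1.60×10^-19)(2.18)] = 6.22×10^-3 T.

B ≈ 62.2 G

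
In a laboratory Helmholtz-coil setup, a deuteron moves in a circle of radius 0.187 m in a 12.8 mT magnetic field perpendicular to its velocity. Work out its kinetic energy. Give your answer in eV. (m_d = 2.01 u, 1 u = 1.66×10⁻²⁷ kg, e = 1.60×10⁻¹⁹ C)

K ≈ 137 eV

v = qBr/m = (1×1.60×10^-19)(0.0128)(0.187) / (3.34×10^-27) = 1.15×10^5 m/s.
K = ½mv² = 0.5·(3.34×10^-27)·(1.15×10^5)² = 2.20×10^-17 J = 137 eV.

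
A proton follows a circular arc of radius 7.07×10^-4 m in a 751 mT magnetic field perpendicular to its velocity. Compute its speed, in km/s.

From qvB = mv²/r, v = qBr/m.
v = (1×1.60×10^-19)(0.751)(7.07×10^-4) / (1.67×10^-27) = 5.09×10^4 m/s.

v ≈ 50.9 km/s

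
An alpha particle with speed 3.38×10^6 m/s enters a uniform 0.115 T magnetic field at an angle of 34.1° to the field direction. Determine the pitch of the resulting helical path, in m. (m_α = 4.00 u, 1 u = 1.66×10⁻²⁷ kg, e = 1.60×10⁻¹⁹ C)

pitch ≈ 3.17 m

The velocity component along B is v∥ = v cos34.1° = 2.80×10^6 m/s.
The cyclotron period T = 2πm/(qB) = 1.13×10^-6 s is set by m, q, B alone.
Pitch = v∥·T = (2.80×10^6)(1.13×10^-6) = 3.17 m.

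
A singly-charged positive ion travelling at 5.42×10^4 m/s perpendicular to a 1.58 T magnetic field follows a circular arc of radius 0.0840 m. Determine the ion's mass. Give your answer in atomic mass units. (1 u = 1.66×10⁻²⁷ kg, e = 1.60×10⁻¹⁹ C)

qvB = mv²/r ⇒ m = qBr/v.
m = (1×1.60×10^-19)(1.58)(0.0840) / (5.42×10^4) = 3.92×10^-25 kg = 236 u.

m ≈ 236 u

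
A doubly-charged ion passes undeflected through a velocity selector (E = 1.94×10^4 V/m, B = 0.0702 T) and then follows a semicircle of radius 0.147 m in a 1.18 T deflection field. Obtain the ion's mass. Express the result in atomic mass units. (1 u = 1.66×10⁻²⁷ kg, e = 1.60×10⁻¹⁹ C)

m ≈ 121 u

v = E/B₁ = 2.76×10^5 m/s.
From r = mv/(qB₂), m = qB₂r/v = (2×1.60×10^-19)(1.18)(0.147) / (2.76×10^5) = 2.01×10^-25 kg.
In atomic mass units: m = 2.01×10^-25 / 1.66×10^-27 = 121 u.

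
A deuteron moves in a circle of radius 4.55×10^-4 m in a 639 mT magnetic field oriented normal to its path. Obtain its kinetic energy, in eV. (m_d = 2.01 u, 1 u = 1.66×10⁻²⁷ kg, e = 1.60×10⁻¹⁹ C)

K ≈ 2.03 eV

v = qBr/m = (1×1.60×10^-19)(0.639)(4.55×10^-4) / (3.34×10^-27) = 1.39×10^4 m/s.
K = ½mv² = 0.5·(3.34×10^-27)·(1.39×10^4)² = 3.24×10^-19 J = 2.03 eV.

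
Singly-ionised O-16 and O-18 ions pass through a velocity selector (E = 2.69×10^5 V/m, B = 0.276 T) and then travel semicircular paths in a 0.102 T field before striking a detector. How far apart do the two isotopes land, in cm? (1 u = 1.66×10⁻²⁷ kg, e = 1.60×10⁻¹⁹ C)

Δd ≈ 39.7 cm

Both emerge at v = E/B₁ = 9.75×10^5 m/s.
r = mv/(qB₂), so r₁ = 1.586 m and r₂ = 1.784 m, giving Δr = 0.198 m.
After a semicircle each ion lands a diameter 2r from the entry slit, so the separation is 2Δr = 0.397 m.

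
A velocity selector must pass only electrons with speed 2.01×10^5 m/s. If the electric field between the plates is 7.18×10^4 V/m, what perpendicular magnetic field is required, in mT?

qE = qvB ⇒ B = E/v = (7.18×10^4) / (2.01×10^5) = 0.357 T.

B ≈ 357 mT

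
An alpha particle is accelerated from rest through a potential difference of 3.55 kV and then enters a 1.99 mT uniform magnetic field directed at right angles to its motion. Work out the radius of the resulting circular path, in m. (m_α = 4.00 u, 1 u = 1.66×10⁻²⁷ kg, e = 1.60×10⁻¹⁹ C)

The kinetic energy gained is K = qV = (2×1.60×10^-19)(3550) = 1.14×10^-15 J.
v = √(2K/m) = 5.85×10^5 m/s.
r = mv/(qB) = (6.64×10^-27)(5.85×10^5) / [(2×1.60×10^-19)(1.99×10^-3)] = 6.10 m.

r ≈ 6.10 m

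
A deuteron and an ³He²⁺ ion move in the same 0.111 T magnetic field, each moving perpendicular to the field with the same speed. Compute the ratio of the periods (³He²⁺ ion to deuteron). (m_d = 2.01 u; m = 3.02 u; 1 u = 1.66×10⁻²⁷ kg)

T = 2πm/(qB) is independent of speed, so T₂/T₁ = (m₂/q₂)/(m₁/q₁).
T_{³He²⁺ ion}/T_{deuteron} = (5.01×10^-27/2e) / (3.34×10^-27/1e) = 0.751.

ratio ≈ 0.751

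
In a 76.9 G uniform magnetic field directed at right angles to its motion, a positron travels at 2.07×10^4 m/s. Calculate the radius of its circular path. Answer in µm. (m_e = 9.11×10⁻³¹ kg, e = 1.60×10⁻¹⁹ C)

r ≈ 15.3 µm

The magnetic force provides the centripetal force: qvB = mv²/r, so r = mv/(qB).
r = (9.11×10^-31 kg)(2.07×10^4 m/s) / [(1×1.60×10^-19 C)(7.69×10^-3 T)] = 1.53×10^-5 m.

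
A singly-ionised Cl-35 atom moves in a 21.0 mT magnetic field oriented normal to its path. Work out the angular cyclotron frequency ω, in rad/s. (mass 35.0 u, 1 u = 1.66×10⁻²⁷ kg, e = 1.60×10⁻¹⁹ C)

ω = qB/m = (1×1.60×10^-19)(0.0210) / (5.81×10^-26) = 5.78×10^4 rad/s.

ω ≈ 5.78×10^4 rad/s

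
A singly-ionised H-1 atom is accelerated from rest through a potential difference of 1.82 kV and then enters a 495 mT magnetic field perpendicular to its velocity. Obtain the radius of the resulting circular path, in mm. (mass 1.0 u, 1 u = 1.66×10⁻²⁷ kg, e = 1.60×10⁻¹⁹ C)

The kinetic energy gained is K = qV = (1×1.60×10^-19)(1820) = 2.91×10^-16 J.
v = √(2K/m) = 5.92×10^5 m/s.
r = mv/(qB) = (1.66×10^-27)(5.92×10^5) / [(1×1.60×10^-19)(0.495)] = 0.0124 m.

r ≈ 12.4 mm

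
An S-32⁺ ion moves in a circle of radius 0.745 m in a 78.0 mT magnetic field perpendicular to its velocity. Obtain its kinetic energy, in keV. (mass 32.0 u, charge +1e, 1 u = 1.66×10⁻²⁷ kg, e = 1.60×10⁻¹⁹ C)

v = qBr/m = (1×1.60×10^-19)(0.0780)(0.745) / (5.31×10^-26) = 1.75×10^5 m/s.
K = ½mv² = 0.5·(5.31×10^-26)·(1.75×10^5)² = 8.14×10^-16 J = 5.09 keV.

K ≈ 5.09 keV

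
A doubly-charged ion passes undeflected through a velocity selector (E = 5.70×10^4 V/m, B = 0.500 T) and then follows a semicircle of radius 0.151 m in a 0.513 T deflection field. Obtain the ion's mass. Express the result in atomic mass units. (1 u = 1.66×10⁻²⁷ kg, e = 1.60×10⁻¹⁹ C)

m ≈ 131 u

v = E/B₁ = 1.14×10^5 m/s.
From r = mv/(qB₂), m = qB₂r/v = (2×1.60×10^-19)(0.513)(0.151) / (1.14×10^5) = 2.17×10^-25 kg.
In atomic mass units: m = 2.17×10^-25 / 1.66×10^-27 = 131 u.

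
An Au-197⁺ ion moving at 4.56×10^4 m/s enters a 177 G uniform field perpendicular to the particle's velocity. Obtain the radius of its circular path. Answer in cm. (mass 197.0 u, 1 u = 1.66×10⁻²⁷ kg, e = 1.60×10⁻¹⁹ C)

The magnetic force provides the centripetal force: qvB = mv²/r, so r = mv/(qB).
r = (3.27×10^-25 kg)(4.56×10^4 m/s) / [(1×1.60×10^-19 C)(0.0177 T)] = 5.27 m.

r ≈ 527 cm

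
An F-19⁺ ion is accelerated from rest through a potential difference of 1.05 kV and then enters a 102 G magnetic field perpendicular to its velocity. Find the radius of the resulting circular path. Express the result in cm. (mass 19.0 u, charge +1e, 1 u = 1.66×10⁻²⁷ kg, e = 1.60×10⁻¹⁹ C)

The kinetic energy gained is K = qV = (1×1.60×10^-19)(1050) = 1.68×10^-16 J.
v = √(2K/m) = 1.03×10^5 m/s.
r = mv/(qB) = (3.15×10^-26)(1.03×10^5) / [(1×1.60×10^-19)(0.0102)] = 1.99 m.

r ≈ 199 cm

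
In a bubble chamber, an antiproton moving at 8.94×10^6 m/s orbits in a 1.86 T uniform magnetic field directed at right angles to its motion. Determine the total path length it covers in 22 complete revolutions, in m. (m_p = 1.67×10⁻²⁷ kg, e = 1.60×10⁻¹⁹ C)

L ≈ 6.93 m

r = mv/(qB) = 0.0502 m, so one revolution covers 2πr = 0.315 m.
In 22 revolutions: L = 22·2πr = 6.93 m.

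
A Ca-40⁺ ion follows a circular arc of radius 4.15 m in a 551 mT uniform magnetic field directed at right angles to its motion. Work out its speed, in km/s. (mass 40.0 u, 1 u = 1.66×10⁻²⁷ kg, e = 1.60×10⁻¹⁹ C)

From qvB = mv²/r, v = qBr/m.
v = (1×1.60×10^-19)(0.551)(4.15) / (6.64×10^-26) = 5.51×10^6 m/s.

v ≈ 5510 km/s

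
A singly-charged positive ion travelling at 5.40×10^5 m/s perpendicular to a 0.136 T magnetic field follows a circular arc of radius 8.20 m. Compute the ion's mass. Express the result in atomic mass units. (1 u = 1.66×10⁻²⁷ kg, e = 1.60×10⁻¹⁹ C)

qvB = mv²/r ⇒ m = qBr/v.
m = (1×1.60×10^-19)(0.136)(8.20) / (5.40×10^5) = 3.30×10^-25 kg = 199 u.

m ≈ 199 u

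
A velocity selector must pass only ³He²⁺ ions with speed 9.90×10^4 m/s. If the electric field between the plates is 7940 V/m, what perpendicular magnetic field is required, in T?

B ≈ 0.0802 T

qE = qvB ⇒ B = E/v = (7940) / (9.90×10^4) = 0.0802 T.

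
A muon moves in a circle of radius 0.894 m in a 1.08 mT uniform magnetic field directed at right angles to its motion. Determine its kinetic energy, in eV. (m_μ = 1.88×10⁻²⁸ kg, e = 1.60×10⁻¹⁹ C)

K ≈ 397 eV

v = qBr/m = (1×1.60×10^-19)(1.08×10^-3)(0.894) / (1.88×10^-28) = 8.22×10^5 m/s.
K = ½mv² = 0.5·(1.88×10^-28)·(8.22×10^5)² = 6.35×10^-17 J = 397 eV.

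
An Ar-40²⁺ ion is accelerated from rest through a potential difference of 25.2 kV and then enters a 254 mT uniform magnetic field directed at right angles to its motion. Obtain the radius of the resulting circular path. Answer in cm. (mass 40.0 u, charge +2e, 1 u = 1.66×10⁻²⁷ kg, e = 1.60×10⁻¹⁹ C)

The kinetic energy gained is K = qV = (2×1.60×10^-19)(2.52×10^4) = 8.06×10^-15 J.
v = √(2K/m) = 4.93×10^5 m/s.
r = mv/(qB) = (6.64×10^-26)(4.93×10^5) / [(2×1.60×10^-19)(0.254)] = 0.403 m.

r ≈ 40.3 cm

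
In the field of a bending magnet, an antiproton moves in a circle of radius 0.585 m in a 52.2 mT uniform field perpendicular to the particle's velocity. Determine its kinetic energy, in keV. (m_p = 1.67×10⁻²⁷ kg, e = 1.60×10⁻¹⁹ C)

K ≈ 44.7 keV

v = qBr/m = (1×1.60×10^-19)(0.0522)(0.585) / (1.67×10^-27) = 2.93×10^6 m/s.
K = ½mv² = 0.5·(1.67×10^-27)·(2.93×10^6)² = 7.15×10^-15 J = 44.7 keV.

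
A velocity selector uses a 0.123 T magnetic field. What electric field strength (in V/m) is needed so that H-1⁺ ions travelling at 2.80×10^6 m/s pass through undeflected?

E ≈ 3.44×10^5 V/m

qE = qvB ⇒ E = vB = (2.80×10^6)(0.123) = 3.44×10^5 V/m.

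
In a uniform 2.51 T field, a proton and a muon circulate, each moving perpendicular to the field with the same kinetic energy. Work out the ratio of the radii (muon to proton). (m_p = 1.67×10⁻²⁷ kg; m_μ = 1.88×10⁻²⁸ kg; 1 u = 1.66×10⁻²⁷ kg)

ratio ≈ 0.336

r = √(2mK)/(qB) ⇒ at equal K, r ∝ √m/q.
r_{muon}/r_{proton} = 0.336.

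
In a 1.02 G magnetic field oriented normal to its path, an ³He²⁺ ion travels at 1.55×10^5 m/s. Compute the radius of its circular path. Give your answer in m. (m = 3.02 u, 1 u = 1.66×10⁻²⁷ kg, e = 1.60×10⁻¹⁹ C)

The magnetic force provides the centripetal force: qvB = mv²/r, so r = mv/(qB).
r = (5.01×10^-27 kg)(1.55×10^5 m/s) / [(2×1.60×10^-19 C)(1.02×10^-4 T)] = 23.8 m.

r ≈ 23.8 m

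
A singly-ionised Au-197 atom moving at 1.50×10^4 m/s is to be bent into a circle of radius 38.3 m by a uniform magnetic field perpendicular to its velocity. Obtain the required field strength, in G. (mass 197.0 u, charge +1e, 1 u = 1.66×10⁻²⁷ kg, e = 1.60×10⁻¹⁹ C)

qvB = mv²/r gives B = mv/(qr).
B = (3.27×10^-25)(1.50×10^4) / [(1×1.60×10^-19)(38.3)] = 8.00×10^-4 T.

B ≈ 8.00 G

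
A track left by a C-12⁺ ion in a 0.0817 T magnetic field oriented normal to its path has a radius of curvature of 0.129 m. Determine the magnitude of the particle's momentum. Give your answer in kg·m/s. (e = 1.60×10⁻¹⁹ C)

p ≈ 1.69×10^-21 kg·m/s

Since qvB = mv²/r, the momentum p = mv = qBr.
p = (1×1.60×10^-19)(0.0817)(0.129) = 1.69×10^-21 kg·m/s.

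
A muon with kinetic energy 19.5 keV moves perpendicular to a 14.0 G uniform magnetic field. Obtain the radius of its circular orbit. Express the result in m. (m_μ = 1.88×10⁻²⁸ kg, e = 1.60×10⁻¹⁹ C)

Convert the energy: K = 19.5 keV = 3.12×10^-15 J.
v = √(2K/m) = √(2·3.12×10^-15/1.88×10^-28) = 5.76×10^6 m/s.
r = mv/(qB) = (1.88×10^-28)(5.76×10^6) / [(1×1.60×10^-19)(1.40×10^-3)] = 4.84 m.

r ≈ 4.84 m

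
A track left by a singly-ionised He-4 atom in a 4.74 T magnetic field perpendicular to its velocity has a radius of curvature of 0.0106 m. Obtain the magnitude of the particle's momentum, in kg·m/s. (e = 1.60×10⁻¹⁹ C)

p ≈ 8.04×10^-21 kg·m/s

Since qvB = mv²/r, the momentum p = mv = qBr.
p = (1×1.60×10^-19)(4.74)(0.0106) = 8.04×10^-21 kg·m/s.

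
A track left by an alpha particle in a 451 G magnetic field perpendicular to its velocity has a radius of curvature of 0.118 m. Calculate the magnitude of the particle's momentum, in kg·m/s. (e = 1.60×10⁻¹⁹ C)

p ≈ 1.70×10^-21 kg·m/s

Since qvB = mv²/r, the momentum p = mv = qBr.
p = (2×1.60×10^-19)(0.0451)(0.118) = 1.70×10^-21 kg·m/s.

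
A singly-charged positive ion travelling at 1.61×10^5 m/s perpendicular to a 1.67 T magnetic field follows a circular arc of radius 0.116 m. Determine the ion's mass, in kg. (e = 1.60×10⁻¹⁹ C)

qvB = mv²/r ⇒ m = qBr/v.
m = (1×1.60×10^-19)(1.67)(0.116) / (1.61×10^5) = 1.93×10^-25 kg.

m ≈ 1.93×10^-25 kg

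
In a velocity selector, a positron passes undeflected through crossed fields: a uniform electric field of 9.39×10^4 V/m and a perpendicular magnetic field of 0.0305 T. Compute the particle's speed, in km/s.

v ≈ 3080 km/s

For zero net force, qE = qvB, so v = E/B.
v = (9.39×10^4) / (0.0305) = 3.08×10^6 m/s.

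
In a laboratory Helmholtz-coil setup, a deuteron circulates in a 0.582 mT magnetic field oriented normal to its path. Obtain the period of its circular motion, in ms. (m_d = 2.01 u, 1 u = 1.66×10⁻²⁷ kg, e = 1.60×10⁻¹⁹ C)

T ≈ 0.225 ms

The cyclotron period is independent of speed: T = 2πm/(qB).
T = 2π(3.34×10^-27) / [(1×1.60×10^-19)(5.82×10^-4)] = 2.25×10^-4 s.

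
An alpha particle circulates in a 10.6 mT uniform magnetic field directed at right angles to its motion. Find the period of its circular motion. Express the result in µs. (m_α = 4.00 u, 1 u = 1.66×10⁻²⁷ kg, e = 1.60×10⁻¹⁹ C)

The cyclotron period is independent of speed: T = 2πm/(qB).
T = 2π(6.64×10^-27) / [(2×1.60×10^-19)(0.0106)] = 1.23×10^-5 s.

T ≈ 12.3 µs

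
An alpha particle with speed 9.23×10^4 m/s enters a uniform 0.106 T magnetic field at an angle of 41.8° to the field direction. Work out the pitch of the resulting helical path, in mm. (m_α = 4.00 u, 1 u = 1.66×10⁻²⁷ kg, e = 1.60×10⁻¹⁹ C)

The velocity component along B is v∥ = v cos41.8° = 6.88×10^4 m/s.
The cyclotron period T = 2πm/(qB) = 1.23×10^-6 s is set by m, q, B alone.
Pitch = v∥·T = (6.88×10^4)(1.23×10^-6) = 0.0846 m.

pitch ≈ 84.6 mm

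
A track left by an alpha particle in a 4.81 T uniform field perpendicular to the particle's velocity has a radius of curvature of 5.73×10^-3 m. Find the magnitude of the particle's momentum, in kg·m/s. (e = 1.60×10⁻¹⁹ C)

Since qvB = mv²/r, the momentum p = mv = qBr.
p = (2×1.60×10^-19)(4.81)(5.73×10^-3) = 8.82×10^-21 kg·m/s.

p ≈ 8.82×10^-21 kg·m/s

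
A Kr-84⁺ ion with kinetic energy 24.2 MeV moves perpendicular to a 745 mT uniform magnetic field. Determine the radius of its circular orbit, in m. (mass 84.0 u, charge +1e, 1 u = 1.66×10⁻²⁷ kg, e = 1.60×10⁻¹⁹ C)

Convert the energy: K = 24.2 MeV = 3.87×10^-12 J.
v = √(2K/m) = √(2·3.87×10^-12/1.39×10^-25) = 7.45×10^6 m/s.
r = mv/(qB) = (1.39×10^-25)(7.45×10^6) / [(1×1.60×10^-19)(0.745)] = 8.72 m.

r ≈ 8.72 m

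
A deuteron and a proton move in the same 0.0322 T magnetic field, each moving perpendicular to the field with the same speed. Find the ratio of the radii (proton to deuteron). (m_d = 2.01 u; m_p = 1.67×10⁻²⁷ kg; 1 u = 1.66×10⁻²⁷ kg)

ratio ≈ 0.501

r = mv/(qB) ⇒ at equal v, r ∝ m/q.
r_{proton}/r_{deuteron} = 0.501.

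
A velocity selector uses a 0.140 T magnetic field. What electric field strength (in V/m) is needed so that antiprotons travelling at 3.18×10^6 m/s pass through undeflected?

qE = qvB ⇒ E = vB = (3.18×10^6)(0.140) = 4.45×10^5 V/m.

E ≈ 4.45×10^5 V/m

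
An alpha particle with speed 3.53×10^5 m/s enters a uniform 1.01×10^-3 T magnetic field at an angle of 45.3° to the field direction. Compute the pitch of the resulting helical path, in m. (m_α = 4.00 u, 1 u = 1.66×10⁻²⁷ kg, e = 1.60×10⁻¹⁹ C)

The velocity component along B is v∥ = v cos45.3° = 2.48×10^5 m/s.
The cyclotron period T = 2πm/(qB) = 1.29×10^-4 s is set by m, q, B alone.
Pitch = v∥·T = (2.48×10^5)(1.29×10^-4) = 32.1 m.

pitch ≈ 32.1 m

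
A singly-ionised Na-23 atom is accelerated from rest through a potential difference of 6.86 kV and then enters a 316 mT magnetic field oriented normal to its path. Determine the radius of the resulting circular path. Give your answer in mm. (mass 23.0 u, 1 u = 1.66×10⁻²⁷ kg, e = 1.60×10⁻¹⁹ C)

The kinetic energy gained is K = qV = (1×1.60×10^-19)(6860) = 1.10×10^-15 J.
v = √(2K/m) = 2.40×10^5 m/s.
r = mv/(qB) = (3.82×10^-26)(2.40×10^5) / [(1×1.60×10^-19)(0.316)] = 0.181 m.

r ≈ 181 mm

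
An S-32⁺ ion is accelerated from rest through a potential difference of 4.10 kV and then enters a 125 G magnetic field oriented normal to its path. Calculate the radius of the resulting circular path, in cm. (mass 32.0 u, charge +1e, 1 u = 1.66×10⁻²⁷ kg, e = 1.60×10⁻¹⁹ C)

The kinetic energy gained is K = qV = (1×1.60×10^-19)(4100) = 6.56×10^-16 J.
v = √(2K/m) = 1.57×10^5 m/s.
r = mv/(qB) = (5.31×10^-26)(1.57×10^5) / [(1×1.60×10^-19)(0.0125)] = 4.17 m.

r ≈ 417 cm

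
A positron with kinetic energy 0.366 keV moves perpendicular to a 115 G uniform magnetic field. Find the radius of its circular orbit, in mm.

r ≈ 5.61 mm

Convert the energy: K = 0.366 keV = 5.86×10^-17 J.
v = √(2K/m) = √(2·5.86×10^-17/9.11×10^-31) = 1.13×10^7 m/s.
r = mv/(qB) = (9.11×10^-31)(1.13×10^7) / [(1×1.60×10^-19)(0.0115)] = 5.61×10^-3 m.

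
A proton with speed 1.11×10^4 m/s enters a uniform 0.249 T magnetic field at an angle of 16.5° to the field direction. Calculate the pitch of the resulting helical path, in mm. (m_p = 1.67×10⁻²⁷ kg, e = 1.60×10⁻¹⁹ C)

pitch ≈ 2.80 mm

The velocity component along B is v∥ = v cos16.5° = 1.06×10^4 m/s.
The cyclotron period T = 2πm/(qB) = 2.63×10^-7 s is set by m, q, B alone.
Pitch = v∥·T = (1.06×10^4)(2.63×10^-7) = 2.80×10^-3 m.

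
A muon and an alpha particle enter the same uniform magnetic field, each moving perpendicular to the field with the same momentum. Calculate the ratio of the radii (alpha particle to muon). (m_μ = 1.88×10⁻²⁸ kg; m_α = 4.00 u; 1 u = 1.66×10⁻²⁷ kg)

r = p/(qB) ⇒ at equal p, r ∝ 1/q.
r_{alpha particle}/r_{muon} = 0.500.

ratio ≈ 0.500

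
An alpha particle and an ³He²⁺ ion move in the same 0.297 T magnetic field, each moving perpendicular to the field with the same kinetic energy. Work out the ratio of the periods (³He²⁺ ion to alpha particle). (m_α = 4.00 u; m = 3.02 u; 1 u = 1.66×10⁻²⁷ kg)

T = 2πm/(qB) is independent of speed, so T₂/T₁ = (m₂/q₂)/(m₁/q₁).
T_{³He²⁺ ion}/T_{alpha particle} = (5.01×10^-27/2e) / (6.64×10^-27/2e) = 0.755.

ratio ≈ 0.755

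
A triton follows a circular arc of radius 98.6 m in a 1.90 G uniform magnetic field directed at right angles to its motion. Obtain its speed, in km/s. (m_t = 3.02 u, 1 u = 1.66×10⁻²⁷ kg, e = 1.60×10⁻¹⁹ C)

From qvB = mv²/r, v = qBr/m.
v = (1×1.60×10^-19)(1.90×10^-4)(98.6) / (5.01×10^-27) = 5.98×10^5 m/s.

v ≈ 598 km/s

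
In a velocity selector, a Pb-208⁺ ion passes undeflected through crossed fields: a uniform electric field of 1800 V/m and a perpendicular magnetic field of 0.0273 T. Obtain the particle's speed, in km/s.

v ≈ 65.9 km/s

For zero net force, qE = qvB, so v = E/B.
v = (1800) / (0.0273) = 6.59×10^4 m/s.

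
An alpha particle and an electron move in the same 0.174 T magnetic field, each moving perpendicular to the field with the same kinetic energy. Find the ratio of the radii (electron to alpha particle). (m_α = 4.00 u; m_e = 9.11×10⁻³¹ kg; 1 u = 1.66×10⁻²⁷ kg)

ratio ≈ 0.0234

r = √(2mK)/(qB) ⇒ at equal K, r ∝ √m/q.
r_{electron}/r_{alpha particle} = 0.0234.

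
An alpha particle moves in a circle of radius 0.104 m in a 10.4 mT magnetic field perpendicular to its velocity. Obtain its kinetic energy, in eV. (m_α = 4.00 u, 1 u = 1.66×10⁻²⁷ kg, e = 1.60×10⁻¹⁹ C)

v = qBr/m = (2×1.60×10^-19)(0.0104)(0.104) / (6.64×10^-27) = 5.21×10^4 m/s.
K = ½mv² = 0.5·(6.64×10^-27)·(5.21×10^4)² = 9.02×10^-18 J = 56.4 eV.

K ≈ 56.4 eV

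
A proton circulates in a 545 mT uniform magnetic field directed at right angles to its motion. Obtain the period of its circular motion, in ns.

T ≈ 120 ns

The cyclotron period is independent of speed: T = 2πm/(qB).
T = 2π(1.67×10^-27) / [(1×1.60×10^-19)(0.545)] = 1.20×10^-7 s.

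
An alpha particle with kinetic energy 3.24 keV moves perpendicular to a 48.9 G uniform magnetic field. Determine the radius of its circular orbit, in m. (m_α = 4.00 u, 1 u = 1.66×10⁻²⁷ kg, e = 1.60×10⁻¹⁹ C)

Convert the energy: K = 3.24 keV = 5.18×10^-16 J.
v = √(2K/m) = √(2·5.18×10^-16/6.64×10^-27) = 3.95×10^5 m/s.
r = mv/(qB) = (6.64×10^-27)(3.95×10^5) / [(2×1.60×10^-19)(4.89×10^-3)] = 1.68 m.

r ≈ 1.68 m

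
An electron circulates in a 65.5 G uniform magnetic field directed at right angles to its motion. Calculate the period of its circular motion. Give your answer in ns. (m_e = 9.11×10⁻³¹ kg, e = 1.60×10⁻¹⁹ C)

The cyclotron period is independent of speed: T = 2πm/(qB).
T = 2π(9.11×10^-31) / [(1×1.60×10^-19)(6.55×10^-3)] = 5.46×10^-9 s.

T ≈ 5.46 ns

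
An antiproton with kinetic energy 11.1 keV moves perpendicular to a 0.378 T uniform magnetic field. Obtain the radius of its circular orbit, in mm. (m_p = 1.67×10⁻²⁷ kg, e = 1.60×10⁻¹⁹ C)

Convert the energy: K = 11.1 keV = 1.78×10^-15 J.
v = √(2K/m) = √(2·1.78×10^-15/1.67×10^-27) = 1.46×10^6 m/s.
r = mv/(qB) = (1.67×10^-27)(1.46×10^6) / [(1×1.60×10^-19)(0.378)] = 0.0403 m.

r ≈ 40.3 mm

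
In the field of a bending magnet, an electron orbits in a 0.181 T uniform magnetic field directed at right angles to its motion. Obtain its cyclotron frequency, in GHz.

f = qB/(2πm) = (1×1.60×10^-19)(0.181) / [2π(9.11×10^-31)] = 5.06×10^9 Hz.

f ≈ 5.06 GHz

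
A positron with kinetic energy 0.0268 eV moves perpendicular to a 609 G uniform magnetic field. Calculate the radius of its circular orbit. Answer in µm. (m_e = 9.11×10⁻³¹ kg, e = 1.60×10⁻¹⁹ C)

Convert the energy: K = 0.0268 eV = 4.29×10^-21 J.
v = √(2K/m) = √(2·4.29×10^-21/9.11×10^-31) = 9.70×10^4 m/s.
r = mv/(qB) = (9.11×10^-31)(9.70×10^4) / [(1×1.60×10^-19)(0.0609)] = 9.07×10^-6 m.

r ≈ 9.07 µm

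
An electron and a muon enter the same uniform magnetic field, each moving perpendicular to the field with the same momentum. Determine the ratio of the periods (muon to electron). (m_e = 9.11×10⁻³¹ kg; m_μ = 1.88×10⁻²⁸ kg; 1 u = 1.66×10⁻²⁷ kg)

T = 2πm/(qB) is independent of speed, so T₂/T₁ = (m₂/q₂)/(m₁/q₁).
T_{muon}/T_{electron} = (1.88×10^-28/1e) / (9.11×10^-31/1e) = 206.

ratio ≈ 206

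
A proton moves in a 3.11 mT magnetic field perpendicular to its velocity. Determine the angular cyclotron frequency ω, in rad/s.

ω = qB/m = (1×1.60×10^-19)(3.11×10^-3) / (1.67×10^-27) = 2.98×10^5 rad/s.

ω ≈ 2.98×10^5 rad/s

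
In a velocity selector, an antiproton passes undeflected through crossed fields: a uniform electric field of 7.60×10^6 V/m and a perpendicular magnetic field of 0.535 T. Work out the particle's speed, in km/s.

v ≈ 14200 km/s

For zero net force, qE = qvB, so v = E/B.
v = (7.60×10^6) / (0.535) = 1.42×10^7 m/s.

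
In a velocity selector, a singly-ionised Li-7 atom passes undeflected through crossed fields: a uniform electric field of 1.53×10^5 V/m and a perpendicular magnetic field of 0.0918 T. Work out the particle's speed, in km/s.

For zero net force, qE = qvB, so v = E/B.
v = (1.53×10^5) / (0.0918) = 1.67×10^6 m/s.

v ≈ 1670 km/s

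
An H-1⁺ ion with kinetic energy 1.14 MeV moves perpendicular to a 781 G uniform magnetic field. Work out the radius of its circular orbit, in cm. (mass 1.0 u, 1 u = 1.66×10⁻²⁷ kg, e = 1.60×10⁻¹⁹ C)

r ≈ 197 cm

Convert the energy: K = 1.14 MeV = 1.82×10^-13 J.
v = √(2K/m) = √(2·1.82×10^-13/1.66×10^-27) = 1.48×10^7 m/s.
r = mv/(qB) = (1.66×10^-27)(1.48×10^7) / [(1×1.60×10^-19)(0.0781)] = 1.97 m.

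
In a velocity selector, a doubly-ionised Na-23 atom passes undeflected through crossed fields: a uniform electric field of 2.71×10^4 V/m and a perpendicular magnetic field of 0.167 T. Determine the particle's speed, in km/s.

For zero net force, qE = qvB, so v = E/B.
v = (2.71×10^4) / (0.167) = 1.62×10^5 m/s.

v ≈ 162 km/s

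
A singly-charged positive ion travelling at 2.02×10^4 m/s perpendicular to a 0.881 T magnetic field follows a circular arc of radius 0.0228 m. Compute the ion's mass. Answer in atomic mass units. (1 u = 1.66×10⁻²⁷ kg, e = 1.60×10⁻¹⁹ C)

qvB = mv²/r ⇒ m = qBr/v.
m = (1×1.60×10^-19)(0.881)(0.0228) / (2.02×10^4) = 1.59×10^-25 kg = 95.8 u.

m ≈ 95.8 u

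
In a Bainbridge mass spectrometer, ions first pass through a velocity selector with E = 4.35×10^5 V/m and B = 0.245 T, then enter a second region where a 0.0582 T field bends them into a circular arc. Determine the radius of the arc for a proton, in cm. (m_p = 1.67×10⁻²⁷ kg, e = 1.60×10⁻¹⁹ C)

r ≈ 31.8 cm

The selector passes v = E/B = 4.35×10^5/0.245 = 1.78×10^6 m/s.
In the deflection region, r = mv/(qB₂) = (1.67×10^-27)(1.78×10^6) / [(1×1.60×10^-19)(0.0582)] = 0.318 m.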